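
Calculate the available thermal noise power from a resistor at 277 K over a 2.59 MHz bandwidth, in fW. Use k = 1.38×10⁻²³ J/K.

9.90 fW

P_n = kTB = 1.38×10⁻²³ × 277 × 2.59×10⁶ = 9.90×10⁻¹⁵ W = 9.90 fW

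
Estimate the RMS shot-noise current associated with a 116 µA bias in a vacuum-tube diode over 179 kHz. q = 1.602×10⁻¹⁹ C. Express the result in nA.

I_n = √(2qI·B)
2qI·B = 2 × 1.602×10⁻¹⁹ × 1.16×10⁻⁴ × 1.79×10⁵ = 6.65×10⁻¹⁸ A²
I_n = √(6.65×10⁻¹⁸) = 2.58×10⁻⁹ A = 2.58 nA

2.58 nA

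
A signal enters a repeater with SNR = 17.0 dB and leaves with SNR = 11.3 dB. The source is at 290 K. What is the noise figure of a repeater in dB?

5.7 dB

NF (dB) = SNR_in(dB) − SNR_out(dB) when the source is at T₀
NF = 17.0 − 11.3 = 5.7 dB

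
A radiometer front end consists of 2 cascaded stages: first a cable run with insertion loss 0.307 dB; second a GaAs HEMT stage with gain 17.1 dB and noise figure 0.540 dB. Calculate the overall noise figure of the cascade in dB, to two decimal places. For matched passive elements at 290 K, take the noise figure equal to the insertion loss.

0.85 dB

Convert to linear (a loss of L dB is a gain of −L dB): F_i = 10^(NF_i/10), G_i = 10^(G_i,dB/10)
  Stage 1: F_1 = 10^(0.307/10) = 1.073, G_1 = 10^(−0.307/10) = 0.9318
  Stage 2: F_2 = 10^(0.540/10) = 1.132, G_2 = 10^(17.1/10) = 51.29
Friis cascade:
  F = 1.073 + (1.132 − 1)/0.9318 = 1.215
NF = 10 log₁₀(1.215) = 0.85 dB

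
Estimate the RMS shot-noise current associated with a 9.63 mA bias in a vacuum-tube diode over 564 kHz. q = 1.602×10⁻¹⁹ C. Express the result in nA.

I_n = √(2qI·B)
2qI·B = 2 × 1.602×10⁻¹⁹ × 9.63×10⁻³ × 5.64×10⁵ = 1.74×10⁻¹⁵ A²
I_n = √(1.74×10⁻¹⁵) = 4.17×10⁻⁸ A = 41.7 nA

41.7 nA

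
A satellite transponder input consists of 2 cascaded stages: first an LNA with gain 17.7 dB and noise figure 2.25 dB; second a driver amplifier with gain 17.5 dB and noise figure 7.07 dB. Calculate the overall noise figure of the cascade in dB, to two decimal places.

2.43 dB

Convert to linear (a loss of L dB is a gain of −L dB): F_i = 10^(NF_i/10), G_i = 10^(G_i,dB/10)
  Stage 1: F_1 = 10^(2.25/10) = 1.679, G_1 = 10^(17.7/10) = 58.88
  Stage 2: F_2 = 10^(7.07/10) = 5.093, G_2 = 10^(17.5/10) = 56.23
Friis cascade:
  F = 1.679 + (5.093 − 1)/58.88 = 1.748
NF = 10 log₁₀(1.748) = 2.43 dB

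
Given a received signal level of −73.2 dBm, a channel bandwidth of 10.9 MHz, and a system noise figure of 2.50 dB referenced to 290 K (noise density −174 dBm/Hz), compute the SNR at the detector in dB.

27.9 dB

Noise floor: N = −174 + 10 log₁₀(B) + NF
10 log₁₀(1.09×10⁷) = 70.37 dB
N = −174 + 70.37 + 2.50 = −101.13 dBm
SNR = P_sig − N = −73.2 − (−101.13) = 27.93 dB → 27.9 dB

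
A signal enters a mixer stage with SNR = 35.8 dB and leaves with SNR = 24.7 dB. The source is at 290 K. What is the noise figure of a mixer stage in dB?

11.1 dB

NF (dB) = SNR_in(dB) − SNR_out(dB) when the source is at T₀
NF = 35.8 − 24.7 = 11.1 dB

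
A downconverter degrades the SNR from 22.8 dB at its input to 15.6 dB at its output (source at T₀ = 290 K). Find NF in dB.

7.2 dB

NF (dB) = SNR_in(dB) − SNR_out(dB) when the source is at T₀
NF = 22.8 − 15.6 = 7.2 dB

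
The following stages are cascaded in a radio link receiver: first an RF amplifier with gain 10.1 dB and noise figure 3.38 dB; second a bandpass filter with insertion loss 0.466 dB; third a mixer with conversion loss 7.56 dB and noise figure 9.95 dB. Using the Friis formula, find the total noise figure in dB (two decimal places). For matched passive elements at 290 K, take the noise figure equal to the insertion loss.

4.99 dB

Convert to linear (a loss of L dB is a gain of −L dB): F_i = 10^(NF_i/10), G_i = 10^(G_i,dB/10)
  Stage 1: F_1 = 10^(3.38/10) = 2.178, G_1 = 10^(10.1/10) = 10.23
  Stage 2: F_2 = 10^(0.466/10) = 1.113, G_2 = 10^(−0.466/10) = 0.8983
  Stage 3: F_3 = 10^(9.95/10) = 9.886, G_3 = 10^(−7.56/10) = 0.1754
Friis cascade:
  F = 2.178 + (1.113 − 1)/10.23 + (9.886 − 1)/9.192 = 3.155
NF = 10 log₁₀(3.155) = 4.99 dB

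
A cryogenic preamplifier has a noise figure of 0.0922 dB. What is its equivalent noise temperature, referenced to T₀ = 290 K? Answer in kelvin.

6.22 K

F = 10^(0.0922/10) = 1.02146
T_e = (F − 1)·T₀ = (1.02146 − 1) × 290 = 6.22 K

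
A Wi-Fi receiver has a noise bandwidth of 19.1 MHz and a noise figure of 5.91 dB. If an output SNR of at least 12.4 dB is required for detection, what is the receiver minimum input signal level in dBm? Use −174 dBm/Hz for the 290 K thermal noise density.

−82.9 dBm

Sensitivity = −174 + 10 log₁₀(B) + NF + SNR_min
= −174 + 72.81 + 5.91 + 12.4
= −82.88 dBm → −82.9 dBm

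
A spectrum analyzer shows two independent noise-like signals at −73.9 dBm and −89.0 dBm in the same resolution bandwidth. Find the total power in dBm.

Convert to linear, add, convert back:
P₁ = 4.07×10⁻¹¹ W, P₂ = 1.26×10⁻¹² W
P_tot = 4.20×10⁻¹¹ W → 10 log₁₀(P_tot / 10⁻³) = −73.8 dBm

−73.8 dBm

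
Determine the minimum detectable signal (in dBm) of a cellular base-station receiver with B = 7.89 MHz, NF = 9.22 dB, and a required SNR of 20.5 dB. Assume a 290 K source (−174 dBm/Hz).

−75.3 dBm

Sensitivity = −174 + 10 log₁₀(B) + NF + SNR_min
= −174 + 68.97 + 9.22 + 20.5
= −75.31 dBm → −75.3 dBm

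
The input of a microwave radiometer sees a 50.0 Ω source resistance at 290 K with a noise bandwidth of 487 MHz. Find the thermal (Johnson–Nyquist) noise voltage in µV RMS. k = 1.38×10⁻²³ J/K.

19.7 µV

V_n = √(4kTRB)
4kTRB = 4 × 1.38×10⁻²³ × 290 × 5.00×10¹ × 4.87×10⁸ = 3.90×10⁻¹⁰ V²
V_n = √(3.90×10⁻¹⁰) = 1.97×10⁻⁵ V = 19.7 µV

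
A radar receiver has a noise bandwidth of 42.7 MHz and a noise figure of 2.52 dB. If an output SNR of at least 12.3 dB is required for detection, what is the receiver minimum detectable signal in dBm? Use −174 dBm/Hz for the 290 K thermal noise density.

Sensitivity = −174 + 10 log₁₀(B) + NF + SNR_min
= −174 + 76.3 + 2.52 + 12.3
= −82.88 dBm → −82.9 dBm

−82.9 dBm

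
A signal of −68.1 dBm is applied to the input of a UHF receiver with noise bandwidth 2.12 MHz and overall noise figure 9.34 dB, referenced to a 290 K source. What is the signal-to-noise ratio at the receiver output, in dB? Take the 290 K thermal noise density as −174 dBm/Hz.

33.3 dB

Noise floor: N = −174 + 10 log₁₀(B) + NF
10 log₁₀(2.12×10⁶) = 63.26 dB
N = −174 + 63.26 + 9.34 = −101.40 dBm
SNR = P_sig − N = −68.1 − (−101.40) = 33.30 dB → 33.3 dB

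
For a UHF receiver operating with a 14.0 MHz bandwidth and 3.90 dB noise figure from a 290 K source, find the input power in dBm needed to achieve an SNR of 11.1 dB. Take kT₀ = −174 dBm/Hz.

−87.5 dBm

Sensitivity = −174 + 10 log₁₀(B) + NF + SNR_min
= −174 + 71.46 + 3.90 + 11.1
= −87.54 dBm → −87.5 dBm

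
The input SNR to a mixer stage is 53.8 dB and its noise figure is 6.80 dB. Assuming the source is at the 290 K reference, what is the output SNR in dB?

By definition F = SNR_in/SNR_out, so in dB: SNR_out = SNR_in − NF
SNR_out = 53.8 − 6.80 = 47.00 dB

47.00 dB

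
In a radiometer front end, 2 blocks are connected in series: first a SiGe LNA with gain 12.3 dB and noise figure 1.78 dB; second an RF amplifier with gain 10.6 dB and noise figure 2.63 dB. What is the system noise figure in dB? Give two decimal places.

1.92 dB

Convert to linear (a loss of L dB is a gain of −L dB): F_i = 10^(NF_i/10), G_i = 10^(G_i,dB/10)
  Stage 1: F_1 = 10^(1.78/10) = 1.507, G_1 = 10^(12.3/10) = 16.98
  Stage 2: F_2 = 10^(2.63/10) = 1.832, G_2 = 10^(10.6/10) = 11.48
Friis cascade:
  F = 1.507 + (1.832 − 1)/16.98 = 1.556
NF = 10 log₁₀(1.556) = 1.92 dB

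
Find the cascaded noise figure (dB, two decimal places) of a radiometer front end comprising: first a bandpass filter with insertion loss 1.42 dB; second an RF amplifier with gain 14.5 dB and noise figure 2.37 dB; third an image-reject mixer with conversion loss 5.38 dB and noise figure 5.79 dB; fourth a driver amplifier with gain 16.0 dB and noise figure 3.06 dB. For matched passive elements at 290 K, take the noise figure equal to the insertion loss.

4.32 dB

Convert to linear (a loss of L dB is a gain of −L dB): F_i = 10^(NF_i/10), G_i = 10^(G_i,dB/10)
  Stage 1: F_1 = 10^(1.42/10) = 1.387, G_1 = 10^(−1.42/10) = 0.7211
  Stage 2: F_2 = 10^(2.37/10) = 1.726, G_2 = 10^(14.5/10) = 28.18
  Stage 3: F_3 = 10^(5.79/10) = 3.793, G_3 = 10^(−5.38/10) = 0.2897
  Stage 4: F_4 = 10^(3.06/10) = 2.023, G_4 = 10^(16.0/10) = 39.81
Friis cascade:
  F = 1.387 + (1.726 − 1)/0.7211 + (3.793 − 1)/20.32 + (2.023 − 1)/5.888 = 2.704
NF = 10 log₁₀(2.704) = 4.32 dB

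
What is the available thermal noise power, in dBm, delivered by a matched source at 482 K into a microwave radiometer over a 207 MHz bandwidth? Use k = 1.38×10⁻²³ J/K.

−88.6 dBm

P_n = kTB = 1.38×10⁻²³ × 482 × 2.07×10⁸ = 1.38×10⁻¹² W
In dBm: 10 log₁₀(1.38×10⁻¹² / 10⁻³) = −88.6 dBm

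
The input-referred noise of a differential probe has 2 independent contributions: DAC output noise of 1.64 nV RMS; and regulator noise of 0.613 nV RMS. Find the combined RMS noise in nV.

Uncorrelated sources add in power (mean-square): V_tot = √(ΣV_i²)
V_tot = √[(1.64×10⁻⁹)² + (6.13×10⁻¹⁰)²] = 1.75×10⁻⁹ V = 1.75 nV

1.75 nV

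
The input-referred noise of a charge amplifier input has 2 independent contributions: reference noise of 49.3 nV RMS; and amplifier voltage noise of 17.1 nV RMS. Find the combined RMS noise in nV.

52.2 nV

Uncorrelated sources add in power (mean-square): V_tot = √(ΣV_i²)
V_tot = √[(4.93×10⁻⁸)² + (1.71×10⁻⁸)²] = 5.22×10⁻⁸ V = 52.2 nV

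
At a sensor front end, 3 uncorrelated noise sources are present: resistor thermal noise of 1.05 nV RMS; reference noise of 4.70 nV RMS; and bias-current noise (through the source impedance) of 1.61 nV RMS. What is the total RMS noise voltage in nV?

5.08 nV

Uncorrelated sources add in power (mean-square): V_tot = √(ΣV_i²)
V_tot = √[(1.05×10⁻⁹)² + (4.70×10⁻⁹)² + (1.61×10⁻⁹)²] = 5.08×10⁻⁹ V = 5.08 nV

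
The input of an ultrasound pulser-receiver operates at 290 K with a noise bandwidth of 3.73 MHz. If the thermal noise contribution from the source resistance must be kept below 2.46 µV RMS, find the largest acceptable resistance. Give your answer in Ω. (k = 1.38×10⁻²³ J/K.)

101 Ω

Johnson–Nyquist: V_n = √(4kTRB) ⇒ R = V_n² / (4kTB)
4kTB = 4 × 1.38×10⁻²³ × 290 × 3.73×10⁶ = 5.97×10⁻¹⁴
R = (2.46×10⁻⁶)² / 5.97×10⁻¹⁴ = 1.01×10² Ω = 101 Ω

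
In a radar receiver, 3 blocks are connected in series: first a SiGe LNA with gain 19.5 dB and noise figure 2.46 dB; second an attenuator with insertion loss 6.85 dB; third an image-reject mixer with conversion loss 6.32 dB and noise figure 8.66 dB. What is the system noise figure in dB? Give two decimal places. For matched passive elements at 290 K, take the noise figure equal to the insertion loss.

Convert to linear (a loss of L dB is a gain of −L dB): F_i = 10^(NF_i/10), G_i = 10^(G_i,dB/10)
  Stage 1: F_1 = 10^(2.46/10) = 1.762, G_1 = 10^(19.5/10) = 89.13
  Stage 2: F_2 = 10^(6.85/10) = 4.842, G_2 = 10^(−6.85/10) = 0.2065
  Stage 3: F_3 = 10^(8.66/10) = 7.345, G_3 = 10^(−6.32/10) = 0.2333
Friis cascade:
  F = 1.762 + (4.842 − 1)/89.13 + (7.345 − 1)/18.41 = 2.150
NF = 10 log₁₀(2.150) = 3.32 dB

3.32 dB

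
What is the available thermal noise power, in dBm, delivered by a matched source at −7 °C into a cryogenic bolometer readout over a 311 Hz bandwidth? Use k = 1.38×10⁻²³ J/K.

T = −7 °C + 273.15 = 266.15 K
P_n = kTB = 1.38×10⁻²³ × 266.15 × 3.11×10² = 1.14×10⁻¹⁸ W
In dBm: 10 log₁₀(1.14×10⁻¹⁸ / 10⁻³) = −149.4 dBm

−149.4 dBm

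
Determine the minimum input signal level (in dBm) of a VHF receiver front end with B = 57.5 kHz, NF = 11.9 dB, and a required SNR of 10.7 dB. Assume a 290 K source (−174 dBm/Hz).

Sensitivity = −174 + 10 log₁₀(B) + NF + SNR_min
= −174 + 47.6 + 11.9 + 10.7
= −103.8 dBm → −103.8 dBm

−103.8 dBm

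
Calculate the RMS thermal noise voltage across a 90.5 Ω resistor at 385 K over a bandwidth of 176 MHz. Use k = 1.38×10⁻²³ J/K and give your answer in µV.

18.4 µV

V_n = √(4kTRB)
4kTRB = 4 × 1.38×10⁻²³ × 385 × 9.05×10¹ × 1.76×10⁸ = 3.39×10⁻¹⁰ V²
V_n = √(3.39×10⁻¹⁰) = 1.84×10⁻⁵ V = 18.4 µV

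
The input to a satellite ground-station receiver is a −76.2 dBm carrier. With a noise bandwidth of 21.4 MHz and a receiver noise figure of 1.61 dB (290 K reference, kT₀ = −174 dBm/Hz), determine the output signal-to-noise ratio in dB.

Noise floor: N = −174 + 10 log₁₀(B) + NF
10 log₁₀(2.14×10⁷) = 73.3 dB
N = −174 + 73.3 + 1.61 = −99.09 dBm
SNR = P_sig − N = −76.2 − (−99.09) = 22.89 dB → 22.9 dB

22.9 dB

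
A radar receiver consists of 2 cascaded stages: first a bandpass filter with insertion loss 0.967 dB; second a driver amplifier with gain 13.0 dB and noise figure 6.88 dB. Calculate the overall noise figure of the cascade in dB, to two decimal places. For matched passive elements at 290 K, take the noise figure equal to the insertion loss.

7.85 dB

Convert to linear (a loss of L dB is a gain of −L dB): F_i = 10^(NF_i/10), G_i = 10^(G_i,dB/10)
  Stage 1: F_1 = 10^(0.967/10) = 1.249, G_1 = 10^(−0.967/10) = 0.8004
  Stage 2: F_2 = 10^(6.88/10) = 4.875, G_2 = 10^(13.0/10) = 19.95
Friis cascade:
  F = 1.249 + (4.875 − 1)/0.8004 = 6.091
NF = 10 log₁₀(6.091) = 7.85 dB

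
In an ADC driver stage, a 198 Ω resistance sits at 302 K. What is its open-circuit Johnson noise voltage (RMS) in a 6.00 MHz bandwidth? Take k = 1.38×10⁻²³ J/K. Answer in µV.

V_n = √(4kTRB)
4kTRB = 4 × 1.38×10⁻²³ × 302 × 1.98×10² × 6.00×10⁶ = 1.98×10⁻¹¹ V²
V_n = √(1.98×10⁻¹¹) = 4.45×10⁻⁶ V = 4.45 µV

4.45 µV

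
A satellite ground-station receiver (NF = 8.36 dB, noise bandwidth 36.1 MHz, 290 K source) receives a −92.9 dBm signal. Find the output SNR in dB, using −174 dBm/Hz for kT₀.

−2.8 dB

Noise floor: N = −174 + 10 log₁₀(B) + NF
10 log₁₀(3.61×10⁷) = 75.58 dB
N = −174 + 75.58 + 8.36 = −90.06 dBm
SNR = P_sig − N = −92.9 − (−90.06) = −2.84 dB → −2.8 dB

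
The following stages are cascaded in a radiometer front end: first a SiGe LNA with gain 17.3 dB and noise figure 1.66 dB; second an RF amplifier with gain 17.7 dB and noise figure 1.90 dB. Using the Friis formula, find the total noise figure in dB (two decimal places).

1.69 dB

Convert to linear (a loss of L dB is a gain of −L dB): F_i = 10^(NF_i/10), G_i = 10^(G_i,dB/10)
  Stage 1: F_1 = 10^(1.66/10) = 1.466, G_1 = 10^(17.3/10) = 53.70
  Stage 2: F_2 = 10^(1.90/10) = 1.549, G_2 = 10^(17.7/10) = 58.88
Friis cascade:
  F = 1.466 + (1.549 − 1)/53.70 = 1.476
NF = 10 log₁₀(1.476) = 1.69 dB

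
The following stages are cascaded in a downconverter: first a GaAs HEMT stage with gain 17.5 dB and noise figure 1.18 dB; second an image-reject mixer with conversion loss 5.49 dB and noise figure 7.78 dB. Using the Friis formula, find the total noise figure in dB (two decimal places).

1.46 dB

Convert to linear (a loss of L dB is a gain of −L dB): F_i = 10^(NF_i/10), G_i = 10^(G_i,dB/10)
  Stage 1: F_1 = 10^(1.18/10) = 1.312, G_1 = 10^(17.5/10) = 56.23
  Stage 2: F_2 = 10^(7.78/10) = 5.998, G_2 = 10^(−5.49/10) = 0.2825
Friis cascade:
  F = 1.312 + (5.998 − 1)/56.23 = 1.401
NF = 10 log₁₀(1.401) = 1.46 dB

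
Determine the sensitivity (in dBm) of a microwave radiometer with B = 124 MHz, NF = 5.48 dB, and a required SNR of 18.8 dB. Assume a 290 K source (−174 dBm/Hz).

−68.8 dBm

Sensitivity = −174 + 10 log₁₀(B) + NF + SNR_min
= −174 + 80.93 + 5.48 + 18.8
= −68.79 dBm → −68.8 dBm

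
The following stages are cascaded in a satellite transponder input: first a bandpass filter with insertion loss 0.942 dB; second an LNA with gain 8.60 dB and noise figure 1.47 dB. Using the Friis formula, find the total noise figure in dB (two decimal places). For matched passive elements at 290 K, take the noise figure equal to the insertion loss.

Convert to linear (a loss of L dB is a gain of −L dB): F_i = 10^(NF_i/10), G_i = 10^(G_i,dB/10)
  Stage 1: F_1 = 10^(0.942/10) = 1.242, G_1 = 10^(−0.942/10) = 0.8050
  Stage 2: F_2 = 10^(1.47/10) = 1.403, G_2 = 10^(8.60/10) = 7.244
Friis cascade:
  F = 1.242 + (1.403 − 1)/0.8050 = 1.743
NF = 10 log₁₀(1.743) = 2.41 dB

2.41 dB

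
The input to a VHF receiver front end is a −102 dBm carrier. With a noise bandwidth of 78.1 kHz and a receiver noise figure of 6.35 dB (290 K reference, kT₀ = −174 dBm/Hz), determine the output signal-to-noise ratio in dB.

16.7 dB

Noise floor: N = −174 + 10 log₁₀(B) + NF
10 log₁₀(7.81×10⁴) = 48.93 dB
N = −174 + 48.93 + 6.35 = −118.72 dBm
SNR = P_sig − N = −102 − (−118.72) = 16.72 dB → 16.7 dB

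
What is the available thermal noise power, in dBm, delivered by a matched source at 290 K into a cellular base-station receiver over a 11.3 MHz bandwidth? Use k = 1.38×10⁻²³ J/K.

P_n = kTB = 1.38×10⁻²³ × 290 × 1.13×10⁷ = 4.52×10⁻¹⁴ W
In dBm: 10 log₁₀(4.52×10⁻¹⁴ / 10⁻³) = −103.4 dBm

−103.4 dBm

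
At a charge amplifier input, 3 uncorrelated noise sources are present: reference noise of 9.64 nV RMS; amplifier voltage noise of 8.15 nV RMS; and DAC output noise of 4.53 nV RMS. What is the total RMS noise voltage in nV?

13.4 nV

Uncorrelated sources add in power (mean-square): V_tot = √(ΣV_i²)
V_tot = √[(9.64×10⁻⁹)² + (8.15×10⁻⁹)² + (4.53×10⁻⁹)²] = 1.34×10⁻⁸ V = 13.4 nV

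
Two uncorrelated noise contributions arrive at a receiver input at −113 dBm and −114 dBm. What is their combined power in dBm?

−110.5 dBm

Convert to linear, add, convert back:
P₁ = 5.01×10⁻¹⁵ W, P₂ = 3.98×10⁻¹⁵ W
P_tot = 8.99×10⁻¹⁵ W → 10 log₁₀(P_tot / 10⁻³) = −110.5 dBm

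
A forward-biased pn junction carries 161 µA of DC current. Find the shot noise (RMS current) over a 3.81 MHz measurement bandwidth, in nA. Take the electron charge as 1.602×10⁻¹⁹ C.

14.0 nA

I_n = √(2qI·B)
2qI·B = 2 × 1.602×10⁻¹⁹ × 1.61×10⁻⁴ × 3.81×10⁶ = 1.97×10⁻¹⁶ A²
I_n = √(1.97×10⁻¹⁶) = 1.40×10⁻⁸ A = 14.0 nA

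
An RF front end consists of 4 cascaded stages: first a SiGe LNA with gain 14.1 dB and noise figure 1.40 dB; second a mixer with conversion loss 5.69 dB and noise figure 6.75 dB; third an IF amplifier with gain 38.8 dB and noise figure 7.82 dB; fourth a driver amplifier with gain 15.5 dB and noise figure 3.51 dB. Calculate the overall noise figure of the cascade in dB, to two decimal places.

Convert to linear (a loss of L dB is a gain of −L dB): F_i = 10^(NF_i/10), G_i = 10^(G_i,dB/10)
  Stage 1: F_1 = 10^(1.40/10) = 1.380, G_1 = 10^(14.1/10) = 25.70
  Stage 2: F_2 = 10^(6.75/10) = 4.732, G_2 = 10^(−5.69/10) = 0.2698
  Stage 3: F_3 = 10^(7.82/10) = 6.053, G_3 = 10^(38.8/10) = 7586
  Stage 4: F_4 = 10^(3.51/10) = 2.244, G_4 = 10^(15.5/10) = 35.48
Friis cascade:
  F = 1.380 + (4.732 − 1)/25.70 + (6.053 − 1)/6.934 + (2.244 − 1)/5.260×10⁴ = 2.254
NF = 10 log₁₀(2.254) = 3.53 dB

3.53 dB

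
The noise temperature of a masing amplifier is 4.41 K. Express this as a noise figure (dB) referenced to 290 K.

F = 1 + T_e/T₀ = 1 + 4.41/290 = 1.01521
NF = 10 log₁₀(1.01521) = 0.066 dB

0.066 dB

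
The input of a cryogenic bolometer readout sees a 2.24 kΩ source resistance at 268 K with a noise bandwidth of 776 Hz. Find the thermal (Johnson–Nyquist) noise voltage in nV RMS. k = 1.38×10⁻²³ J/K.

V_n = √(4kTRB)
4kTRB = 4 × 1.38×10⁻²³ × 268 × 2.24×10³ × 7.76×10² = 2.57×10⁻¹⁴ V²
V_n = √(2.57×10⁻¹⁴) = 1.60×10⁻⁷ V = 160 nV

160 nV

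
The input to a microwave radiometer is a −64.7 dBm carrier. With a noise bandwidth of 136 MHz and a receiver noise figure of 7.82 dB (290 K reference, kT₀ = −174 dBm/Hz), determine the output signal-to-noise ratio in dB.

20.1 dB

Noise floor: N = −174 + 10 log₁₀(B) + NF
10 log₁₀(1.36×10⁸) = 81.34 dB
N = −174 + 81.34 + 7.82 = −84.84 dBm
SNR = P_sig − N = −64.7 − (−84.84) = 20.14 dB → 20.1 dB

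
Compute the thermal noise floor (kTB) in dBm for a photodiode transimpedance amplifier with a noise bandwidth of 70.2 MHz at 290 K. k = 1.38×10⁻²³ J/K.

−95.5 dBm

P_n = kTB = 1.38×10⁻²³ × 290 × 7.02×10⁷ = 2.81×10⁻¹³ W
In dBm: 10 log₁₀(2.81×10⁻¹³ / 10⁻³) = −95.5 dBm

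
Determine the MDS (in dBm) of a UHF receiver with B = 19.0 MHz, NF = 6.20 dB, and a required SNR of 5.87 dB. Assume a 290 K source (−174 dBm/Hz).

−89.1 dBm

Sensitivity = −174 + 10 log₁₀(B) + NF + SNR_min
= −174 + 72.79 + 6.20 + 5.87
= −89.14 dBm → −89.1 dBm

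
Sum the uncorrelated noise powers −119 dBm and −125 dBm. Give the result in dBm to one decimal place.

Convert to linear, add, convert back:
P₁ = 1.26×10⁻¹⁵ W, P₂ = 3.16×10⁻¹⁶ W
P_tot = 1.58×10⁻¹⁵ W → 10 log₁₀(P_tot / 10⁻³) = −118.0 dBm

−118.0 dBm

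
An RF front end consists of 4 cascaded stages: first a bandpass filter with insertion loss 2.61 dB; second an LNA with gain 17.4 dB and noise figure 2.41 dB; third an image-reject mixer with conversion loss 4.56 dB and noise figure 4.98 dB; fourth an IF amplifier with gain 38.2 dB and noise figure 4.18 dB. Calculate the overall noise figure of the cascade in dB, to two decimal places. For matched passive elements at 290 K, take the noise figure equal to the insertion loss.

Convert to linear (a loss of L dB is a gain of −L dB): F_i = 10^(NF_i/10), G_i = 10^(G_i,dB/10)
  Stage 1: F_1 = 10^(2.61/10) = 1.824, G_1 = 10^(−2.61/10) = 0.5483
  Stage 2: F_2 = 10^(2.41/10) = 1.742, G_2 = 10^(17.4/10) = 54.95
  Stage 3: F_3 = 10^(4.98/10) = 3.148, G_3 = 10^(−4.56/10) = 0.3499
  Stage 4: F_4 = 10^(4.18/10) = 2.618, G_4 = 10^(38.2/10) = 6607
Friis cascade:
  F = 1.824 + (1.742 − 1)/0.5483 + (3.148 − 1)/30.13 + (2.618 − 1)/10.54 = 3.402
NF = 10 log₁₀(3.402) = 5.32 dB

5.32 dB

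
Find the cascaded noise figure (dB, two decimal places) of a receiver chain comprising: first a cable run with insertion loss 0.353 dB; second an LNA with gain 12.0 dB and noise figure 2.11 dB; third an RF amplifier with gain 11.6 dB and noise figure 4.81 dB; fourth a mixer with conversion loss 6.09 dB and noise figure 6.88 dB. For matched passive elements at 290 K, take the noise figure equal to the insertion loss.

Convert to linear (a loss of L dB is a gain of −L dB): F_i = 10^(NF_i/10), G_i = 10^(G_i,dB/10)
  Stage 1: F_1 = 10^(0.353/10) = 1.085, G_1 = 10^(−0.353/10) = 0.9219
  Stage 2: F_2 = 10^(2.11/10) = 1.626, G_2 = 10^(12.0/10) = 15.85
  Stage 3: F_3 = 10^(4.81/10) = 3.027, G_3 = 10^(11.6/10) = 14.45
  Stage 4: F_4 = 10^(6.88/10) = 4.875, G_4 = 10^(−6.09/10) = 0.2460
Friis cascade:
  F = 1.085 + (1.626 − 1)/0.9219 + (3.027 − 1)/14.61 + (4.875 − 1)/211.2 = 1.920
NF = 10 log₁₀(1.920) = 2.83 dB

2.83 dB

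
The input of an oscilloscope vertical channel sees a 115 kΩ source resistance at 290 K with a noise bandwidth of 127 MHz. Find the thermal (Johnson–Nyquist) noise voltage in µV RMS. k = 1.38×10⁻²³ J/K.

V_n = √(4kTRB)
4kTRB = 4 × 1.38×10⁻²³ × 290 × 1.15×10⁵ × 1.27×10⁸ = 2.34×10⁻⁷ V²
V_n = √(2.34×10⁻⁷) = 4.84×10⁻⁴ V = 484 µV

484 µV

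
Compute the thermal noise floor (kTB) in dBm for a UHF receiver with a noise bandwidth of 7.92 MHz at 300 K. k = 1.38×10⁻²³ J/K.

P_n = kTB = 1.38×10⁻²³ × 300 × 7.92×10⁶ = 3.28×10⁻¹⁴ W
In dBm: 10 log₁₀(3.28×10⁻¹⁴ / 10⁻³) = −104.8 dBm

−104.8 dBm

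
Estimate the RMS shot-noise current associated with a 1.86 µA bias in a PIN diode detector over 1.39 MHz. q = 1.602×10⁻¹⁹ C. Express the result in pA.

I_n = √(2qI·B)
2qI·B = 2 × 1.602×10⁻¹⁹ × 1.86×10⁻⁶ × 1.39×10⁶ = 8.28×10⁻¹⁹ A²
I_n = √(8.28×10⁻¹⁹) = 9.10×10⁻¹⁰ A = 910 pA

910 pA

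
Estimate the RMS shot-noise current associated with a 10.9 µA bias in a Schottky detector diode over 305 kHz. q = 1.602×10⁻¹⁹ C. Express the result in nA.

I_n = √(2qI·B)
2qI·B = 2 × 1.602×10⁻¹⁹ × 1.09×10⁻⁵ × 3.05×10⁵ = 1.07×10⁻¹⁸ A²
I_n = √(1.07×10⁻¹⁸) = 1.03×10⁻⁹ A = 1.03 nA

1.03 nA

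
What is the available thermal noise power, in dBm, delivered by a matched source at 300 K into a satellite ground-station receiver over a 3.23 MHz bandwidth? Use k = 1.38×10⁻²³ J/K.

−108.7 dBm

P_n = kTB = 1.38×10⁻²³ × 300 × 3.23×10⁶ = 1.34×10⁻¹⁴ W
In dBm: 10 log₁₀(1.34×10⁻¹⁴ / 10⁻³) = −108.7 dBm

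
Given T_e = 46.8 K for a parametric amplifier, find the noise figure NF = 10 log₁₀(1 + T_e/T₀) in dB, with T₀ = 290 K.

F = 1 + T_e/T₀ = 1 + 46.8/290 = 1.16138
NF = 10 log₁₀(1.16138) = 0.650 dB

0.650 dB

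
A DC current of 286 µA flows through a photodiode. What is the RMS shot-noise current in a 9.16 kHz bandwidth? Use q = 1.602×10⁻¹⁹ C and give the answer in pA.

I_n = √(2qI·B)
2qI·B = 2 × 1.602×10⁻¹⁹ × 2.86×10⁻⁴ × 9.16×10³ = 8.39×10⁻¹⁹ A²
I_n = √(8.39×10⁻¹⁹) = 9.16×10⁻¹⁰ A = 916 pA

916 pA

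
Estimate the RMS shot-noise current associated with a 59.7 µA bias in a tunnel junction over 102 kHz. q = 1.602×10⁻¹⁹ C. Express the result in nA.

I_n = √(2qI·B)
2qI·B = 2 × 1.602×10⁻¹⁹ × 5.97×10⁻⁵ × 1.02×10⁵ = 1.95×10⁻¹⁸ A²
I_n = √(1.95×10⁻¹⁸) = 1.40×10⁻⁹ A = 1.40 nA

1.40 nA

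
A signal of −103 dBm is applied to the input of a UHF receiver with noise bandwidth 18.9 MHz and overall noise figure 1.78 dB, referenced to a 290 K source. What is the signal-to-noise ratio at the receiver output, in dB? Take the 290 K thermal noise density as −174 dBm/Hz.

Noise floor: N = −174 + 10 log₁₀(B) + NF
10 log₁₀(1.89×10⁷) = 72.76 dB
N = −174 + 72.76 + 1.78 = −99.46 dBm
SNR = P_sig − N = −103 − (−99.46) = −3.54 dB → −3.5 dB

−3.5 dB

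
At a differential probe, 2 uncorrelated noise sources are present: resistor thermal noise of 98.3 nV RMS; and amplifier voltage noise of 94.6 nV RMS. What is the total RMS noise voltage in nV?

Uncorrelated sources add in power (mean-square): V_tot = √(ΣV_i²)
V_tot = √[(9.83×10⁻⁸)² + (9.46×10⁻⁸)²] = 1.36×10⁻⁷ V = 136 nV

136 nV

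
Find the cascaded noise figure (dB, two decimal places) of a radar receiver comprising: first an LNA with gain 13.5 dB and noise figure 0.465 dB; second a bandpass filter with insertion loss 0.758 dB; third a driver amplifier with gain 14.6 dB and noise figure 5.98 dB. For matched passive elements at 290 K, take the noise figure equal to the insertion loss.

Convert to linear (a loss of L dB is a gain of −L dB): F_i = 10^(NF_i/10), G_i = 10^(G_i,dB/10)
  Stage 1: F_1 = 10^(0.465/10) = 1.113, G_1 = 10^(13.5/10) = 22.39
  Stage 2: F_2 = 10^(0.758/10) = 1.191, G_2 = 10^(−0.758/10) = 0.8398
  Stage 3: F_3 = 10^(5.98/10) = 3.963, G_3 = 10^(14.6/10) = 28.84
Friis cascade:
  F = 1.113 + (1.191 − 1)/22.39 + (3.963 − 1)/18.80 = 1.279
NF = 10 log₁₀(1.279) = 1.07 dB

1.07 dB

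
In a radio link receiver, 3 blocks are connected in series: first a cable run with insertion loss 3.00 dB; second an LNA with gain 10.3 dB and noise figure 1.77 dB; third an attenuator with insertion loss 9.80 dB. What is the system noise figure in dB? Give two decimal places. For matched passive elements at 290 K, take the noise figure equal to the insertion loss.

Convert to linear (a loss of L dB is a gain of −L dB): F_i = 10^(NF_i/10), G_i = 10^(G_i,dB/10)
  Stage 1: F_1 = 10^(3.00/10) = 1.995, G_1 = 10^(−3.00/10) = 0.5012
  Stage 2: F_2 = 10^(1.77/10) = 1.503, G_2 = 10^(10.3/10) = 10.72
  Stage 3: F_3 = 10^(9.80/10) = 9.550, G_3 = 10^(−9.80/10) = 0.1047
Friis cascade:
  F = 1.995 + (1.503 − 1)/0.5012 + (9.550 − 1)/5.370 = 4.591
NF = 10 log₁₀(4.591) = 6.62 dB

6.62 dB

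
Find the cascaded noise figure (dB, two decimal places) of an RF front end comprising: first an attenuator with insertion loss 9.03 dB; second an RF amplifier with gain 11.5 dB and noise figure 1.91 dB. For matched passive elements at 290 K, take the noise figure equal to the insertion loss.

Convert to linear (a loss of L dB is a gain of −L dB): F_i = 10^(NF_i/10), G_i = 10^(G_i,dB/10)
  Stage 1: F_1 = 10^(9.03/10) = 7.998, G_1 = 10^(−9.03/10) = 0.1250
  Stage 2: F_2 = 10^(1.91/10) = 1.552, G_2 = 10^(11.5/10) = 14.13
Friis cascade:
  F = 7.998 + (1.552 − 1)/0.1250 = 12.42
NF = 10 log₁₀(12.42) = 10.94 dB

10.94 dB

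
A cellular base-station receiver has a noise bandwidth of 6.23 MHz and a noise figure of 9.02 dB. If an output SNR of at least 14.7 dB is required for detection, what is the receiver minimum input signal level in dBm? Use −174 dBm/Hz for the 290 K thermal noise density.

−82.3 dBm

Sensitivity = −174 + 10 log₁₀(B) + NF + SNR_min
= −174 + 67.94 + 9.02 + 14.7
= −82.34 dBm → −82.3 dBm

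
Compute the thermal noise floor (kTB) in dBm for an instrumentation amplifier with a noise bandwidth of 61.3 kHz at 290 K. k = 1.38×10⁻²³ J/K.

−126.1 dBm

P_n = kTB = 1.38×10⁻²³ × 290 × 6.13×10⁴ = 2.45×10⁻¹⁶ W
In dBm: 10 log₁₀(2.45×10⁻¹⁶ / 10⁻³) = −126.1 dBm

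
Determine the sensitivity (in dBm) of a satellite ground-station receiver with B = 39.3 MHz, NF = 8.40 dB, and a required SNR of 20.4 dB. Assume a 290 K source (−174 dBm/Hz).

−69.3 dBm

Sensitivity = −174 + 10 log₁₀(B) + NF + SNR_min
= −174 + 75.94 + 8.40 + 20.4
= −69.26 dBm → −69.3 dBm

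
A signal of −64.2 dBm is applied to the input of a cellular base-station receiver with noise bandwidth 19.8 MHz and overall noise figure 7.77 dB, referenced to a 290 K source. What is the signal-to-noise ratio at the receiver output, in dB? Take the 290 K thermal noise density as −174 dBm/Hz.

Noise floor: N = −174 + 10 log₁₀(B) + NF
10 log₁₀(1.98×10⁷) = 72.97 dB
N = −174 + 72.97 + 7.77 = −93.26 dBm
SNR = P_sig − N = −64.2 − (−93.26) = 29.06 dB → 29.1 dB

29.1 dB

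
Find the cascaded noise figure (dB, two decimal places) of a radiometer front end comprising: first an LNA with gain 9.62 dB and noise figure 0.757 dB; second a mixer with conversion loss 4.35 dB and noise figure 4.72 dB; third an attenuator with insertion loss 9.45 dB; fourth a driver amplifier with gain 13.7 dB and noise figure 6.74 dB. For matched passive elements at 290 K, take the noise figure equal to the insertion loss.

11.29 dB

Convert to linear (a loss of L dB is a gain of −L dB): F_i = 10^(NF_i/10), G_i = 10^(G_i,dB/10)
  Stage 1: F_1 = 10^(0.757/10) = 1.190, G_1 = 10^(9.62/10) = 9.162
  Stage 2: F_2 = 10^(4.72/10) = 2.965, G_2 = 10^(−4.35/10) = 0.3673
  Stage 3: F_3 = 10^(9.45/10) = 8.810, G_3 = 10^(−9.45/10) = 0.1135
  Stage 4: F_4 = 10^(6.74/10) = 4.721, G_4 = 10^(13.7/10) = 23.44
Friis cascade:
  F = 1.190 + (2.965 − 1)/9.162 + (8.810 − 1)/3.365 + (4.721 − 1)/0.3819 = 13.47
NF = 10 log₁₀(13.47) = 11.29 dB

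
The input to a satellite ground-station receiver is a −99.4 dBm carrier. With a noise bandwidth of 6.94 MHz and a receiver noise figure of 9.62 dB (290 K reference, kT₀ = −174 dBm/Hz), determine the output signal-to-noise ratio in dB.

Noise floor: N = −174 + 10 log₁₀(B) + NF
10 log₁₀(6.94×10⁶) = 68.41 dB
N = −174 + 68.41 + 9.62 = −95.97 dBm
SNR = P_sig − N = −99.4 − (−95.97) = −3.43 dB → −3.4 dB

−3.4 dB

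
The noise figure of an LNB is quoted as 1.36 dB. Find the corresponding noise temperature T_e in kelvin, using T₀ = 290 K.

107 K

F = 10^(1.36/10) = 1.36773
T_e = (F − 1)·T₀ = (1.36773 − 1) × 290 = 107 K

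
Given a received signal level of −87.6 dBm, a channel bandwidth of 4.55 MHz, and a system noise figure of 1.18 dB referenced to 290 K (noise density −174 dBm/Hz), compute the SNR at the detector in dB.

Noise floor: N = −174 + 10 log₁₀(B) + NF
10 log₁₀(4.55×10⁶) = 66.58 dB
N = −174 + 66.58 + 1.18 = −106.24 dBm
SNR = P_sig − N = −87.6 − (−106.24) = 18.64 dB → 18.6 dB

18.6 dB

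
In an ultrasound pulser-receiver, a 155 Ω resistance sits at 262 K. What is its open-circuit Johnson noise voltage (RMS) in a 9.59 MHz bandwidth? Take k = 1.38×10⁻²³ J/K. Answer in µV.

V_n = √(4kTRB)
4kTRB = 4 × 1.38×10⁻²³ × 262 × 1.55×10² × 9.59×10⁶ = 2.15×10⁻¹¹ V²
V_n = √(2.15×10⁻¹¹) = 4.64×10⁻⁶ V = 4.64 µV

4.64 µV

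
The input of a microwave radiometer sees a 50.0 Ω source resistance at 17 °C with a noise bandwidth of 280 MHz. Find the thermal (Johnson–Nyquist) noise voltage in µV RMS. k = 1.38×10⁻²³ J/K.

T = 17 °C + 273.15 = 290.15 K
V_n = √(4kTRB)
4kTRB = 4 × 1.38×10⁻²³ × 290.15 × 5.00×10¹ × 2.80×10⁸ = 2.24×10⁻¹⁰ V²
V_n = √(2.24×10⁻¹⁰) = 1.50×10⁻⁵ V = 15.0 µV

15.0 µV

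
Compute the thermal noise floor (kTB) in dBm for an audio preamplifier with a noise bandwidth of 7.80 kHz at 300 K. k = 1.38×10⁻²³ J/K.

−134.9 dBm

P_n = kTB = 1.38×10⁻²³ × 300 × 7.80×10³ = 3.23×10⁻¹⁷ W
In dBm: 10 log₁₀(3.23×10⁻¹⁷ / 10⁻³) = −134.9 dBm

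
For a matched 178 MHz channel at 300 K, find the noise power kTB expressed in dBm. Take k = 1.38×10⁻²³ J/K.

−91.3 dBm

P_n = kTB = 1.38×10⁻²³ × 300 × 1.78×10⁸ = 7.37×10⁻¹³ W
In dBm: 10 log₁₀(7.37×10⁻¹³ / 10⁻³) = −91.3 dBm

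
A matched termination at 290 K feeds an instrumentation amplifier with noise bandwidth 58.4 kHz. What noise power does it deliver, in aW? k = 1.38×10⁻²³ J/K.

234 aW

P_n = kTB = 1.38×10⁻²³ × 290 × 5.84×10⁴ = 2.34×10⁻¹⁶ W = 234 aW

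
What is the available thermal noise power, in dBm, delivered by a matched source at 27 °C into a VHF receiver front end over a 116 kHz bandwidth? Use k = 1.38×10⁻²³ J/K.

−123.2 dBm

T = 27 °C + 273.15 = 300.15 K
P_n = kTB = 1.38×10⁻²³ × 300.15 × 1.16×10⁵ = 4.80×10⁻¹⁶ W
In dBm: 10 log₁₀(4.80×10⁻¹⁶ / 10⁻³) = −123.2 dBm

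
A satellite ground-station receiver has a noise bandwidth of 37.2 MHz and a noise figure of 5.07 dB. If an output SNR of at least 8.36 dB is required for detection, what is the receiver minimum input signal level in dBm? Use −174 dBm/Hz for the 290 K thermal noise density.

Sensitivity = −174 + 10 log₁₀(B) + NF + SNR_min
= −174 + 75.71 + 5.07 + 8.36
= −84.86 dBm → −84.9 dBm

−84.9 dBm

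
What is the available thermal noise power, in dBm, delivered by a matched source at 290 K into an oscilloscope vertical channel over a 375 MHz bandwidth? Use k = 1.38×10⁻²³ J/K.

−88.2 dBm

P_n = kTB = 1.38×10⁻²³ × 290 × 3.75×10⁸ = 1.50×10⁻¹² W
In dBm: 10 log₁₀(1.50×10⁻¹² / 10⁻³) = −88.2 dBm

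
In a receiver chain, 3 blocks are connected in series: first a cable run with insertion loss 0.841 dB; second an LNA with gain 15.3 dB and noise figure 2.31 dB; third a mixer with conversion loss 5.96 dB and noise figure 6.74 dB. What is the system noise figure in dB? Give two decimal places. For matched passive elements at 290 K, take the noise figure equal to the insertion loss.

Convert to linear (a loss of L dB is a gain of −L dB): F_i = 10^(NF_i/10), G_i = 10^(G_i,dB/10)
  Stage 1: F_1 = 10^(0.841/10) = 1.214, G_1 = 10^(−0.841/10) = 0.8239
  Stage 2: F_2 = 10^(2.31/10) = 1.702, G_2 = 10^(15.3/10) = 33.88
  Stage 3: F_3 = 10^(6.74/10) = 4.721, G_3 = 10^(−5.96/10) = 0.2535
Friis cascade:
  F = 1.214 + (1.702 − 1)/0.8239 + (4.721 − 1)/27.92 = 2.199
NF = 10 log₁₀(2.199) = 3.42 dB

3.42 dB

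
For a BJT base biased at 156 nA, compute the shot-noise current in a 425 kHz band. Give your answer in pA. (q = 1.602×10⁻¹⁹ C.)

I_n = √(2qI·B)
2qI·B = 2 × 1.602×10⁻¹⁹ × 1.56×10⁻⁷ × 4.25×10⁵ = 2.12×10⁻²⁰ A²
I_n = √(2.12×10⁻²⁰) = 1.46×10⁻¹⁰ A = 146 pA

146 pA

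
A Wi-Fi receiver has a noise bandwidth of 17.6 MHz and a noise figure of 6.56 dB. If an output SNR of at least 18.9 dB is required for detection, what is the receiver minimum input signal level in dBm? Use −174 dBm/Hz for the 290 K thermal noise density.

Sensitivity = −174 + 10 log₁₀(B) + NF + SNR_min
= −174 + 72.46 + 6.56 + 18.9
= −76.08 dBm → −76.1 dBm

−76.1 dBm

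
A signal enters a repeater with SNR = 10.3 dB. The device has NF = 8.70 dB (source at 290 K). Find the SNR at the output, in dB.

1.60 dB

By definition F = SNR_in/SNR_out, so in dB: SNR_out = SNR_in − NF
SNR_out = 10.3 − 8.70 = 1.60 dB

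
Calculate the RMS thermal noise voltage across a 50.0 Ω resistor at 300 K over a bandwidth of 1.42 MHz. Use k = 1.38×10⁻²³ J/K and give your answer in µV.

1.08 µV

V_n = √(4kTRB)
4kTRB = 4 × 1.38×10⁻²³ × 300 × 5.00×10¹ × 1.42×10⁶ = 1.18×10⁻¹² V²
V_n = √(1.18×10⁻¹²) = 1.08×10⁻⁶ V = 1.08 µV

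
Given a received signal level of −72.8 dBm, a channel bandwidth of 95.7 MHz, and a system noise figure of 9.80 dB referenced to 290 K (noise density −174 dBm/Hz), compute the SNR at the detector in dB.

Noise floor: N = −174 + 10 log₁₀(B) + NF
10 log₁₀(9.57×10⁷) = 79.81 dB
N = −174 + 79.81 + 9.80 = −84.39 dBm
SNR = P_sig − N = −72.8 − (−84.39) = 11.59 dB → 11.6 dB

11.6 dB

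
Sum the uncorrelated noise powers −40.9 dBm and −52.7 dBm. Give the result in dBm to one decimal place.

−40.6 dBm

Convert to linear, add, convert back:
P₁ = 8.13×10⁻⁸ W, P₂ = 5.37×10⁻⁹ W
P_tot = 8.67×10⁻⁸ W → 10 log₁₀(P_tot / 10⁻³) = −40.6 dBm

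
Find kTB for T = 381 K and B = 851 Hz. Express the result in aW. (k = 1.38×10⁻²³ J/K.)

4.47 aW

P_n = kTB = 1.38×10⁻²³ × 381 × 8.51×10² = 4.47×10⁻¹⁸ W = 4.47 aW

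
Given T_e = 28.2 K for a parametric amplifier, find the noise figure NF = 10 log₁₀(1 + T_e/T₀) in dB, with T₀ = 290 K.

F = 1 + T_e/T₀ = 1 + 28.2/290 = 1.09724
NF = 10 log₁₀(1.09724) = 0.403 dB

0.403 dB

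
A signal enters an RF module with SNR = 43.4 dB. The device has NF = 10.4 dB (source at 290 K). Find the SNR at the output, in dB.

33.0 dB

By definition F = SNR_in/SNR_out, so in dB: SNR_out = SNR_in − NF
SNR_out = 43.4 − 10.4 = 33.0 dB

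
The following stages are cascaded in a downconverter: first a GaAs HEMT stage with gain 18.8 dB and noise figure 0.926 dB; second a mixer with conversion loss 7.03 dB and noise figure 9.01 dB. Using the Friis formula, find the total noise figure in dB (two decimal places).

Convert to linear (a loss of L dB is a gain of −L dB): F_i = 10^(NF_i/10), G_i = 10^(G_i,dB/10)
  Stage 1: F_1 = 10^(0.926/10) = 1.238, G_1 = 10^(18.8/10) = 75.86
  Stage 2: F_2 = 10^(9.01/10) = 7.962, G_2 = 10^(−7.03/10) = 0.1982
Friis cascade:
  F = 1.238 + (7.962 − 1)/75.86 = 1.329
NF = 10 log₁₀(1.329) = 1.24 dB

1.24 dB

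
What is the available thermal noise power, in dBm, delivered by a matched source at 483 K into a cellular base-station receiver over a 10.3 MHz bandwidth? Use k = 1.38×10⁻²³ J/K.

P_n = kTB = 1.38×10⁻²³ × 483 × 1.03×10⁷ = 6.87×10⁻¹⁴ W
In dBm: 10 log₁₀(6.87×10⁻¹⁴ / 10⁻³) = −101.6 dBm

−101.6 dBm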